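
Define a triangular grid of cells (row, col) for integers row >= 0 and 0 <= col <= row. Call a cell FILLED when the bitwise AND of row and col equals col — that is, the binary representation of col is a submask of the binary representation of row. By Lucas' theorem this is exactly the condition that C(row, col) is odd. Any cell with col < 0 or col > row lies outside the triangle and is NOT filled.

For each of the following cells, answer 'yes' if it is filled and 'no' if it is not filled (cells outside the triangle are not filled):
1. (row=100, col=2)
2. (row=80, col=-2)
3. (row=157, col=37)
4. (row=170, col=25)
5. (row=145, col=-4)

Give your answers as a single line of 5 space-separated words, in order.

Answer: no no no no no

Derivation:
(100,2): row=0b1100100, col=0b10, row AND col = 0b0 = 0; 0 != 2 -> empty
(80,-2): col outside [0, 80] -> not filled
(157,37): row=0b10011101, col=0b100101, row AND col = 0b101 = 5; 5 != 37 -> empty
(170,25): row=0b10101010, col=0b11001, row AND col = 0b1000 = 8; 8 != 25 -> empty
(145,-4): col outside [0, 145] -> not filled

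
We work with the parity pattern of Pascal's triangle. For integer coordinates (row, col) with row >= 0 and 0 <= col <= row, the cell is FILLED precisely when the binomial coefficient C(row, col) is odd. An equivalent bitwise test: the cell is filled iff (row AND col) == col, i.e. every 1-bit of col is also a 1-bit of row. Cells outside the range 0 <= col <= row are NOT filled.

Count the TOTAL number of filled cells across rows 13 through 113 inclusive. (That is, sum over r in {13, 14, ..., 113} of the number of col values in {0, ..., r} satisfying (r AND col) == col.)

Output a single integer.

r13=1101 pc3: +8 =8
r14=1110 pc3: +8 =16
r15=1111 pc4: +16 =32
r16=10000 pc1: +2 =34
r17=10001 pc2: +4 =38
r18=10010 pc2: +4 =42
r19=10011 pc3: +8 =50
r20=10100 pc2: +4 =54
r21=10101 pc3: +8 =62
r22=10110 pc3: +8 =70
r23=10111 pc4: +16 =86
r24=11000 pc2: +4 =90
r25=11001 pc3: +8 =98
r26=11010 pc3: +8 =106
r27=11011 pc4: +16 =122
r28=11100 pc3: +8 =130
r29=11101 pc4: +16 =146
r30=11110 pc4: +16 =162
r31=11111 pc5: +32 =194
r32=100000 pc1: +2 =196
r33=100001 pc2: +4 =200
r34=100010 pc2: +4 =204
r35=100011 pc3: +8 =212
r36=100100 pc2: +4 =216
r37=100101 pc3: +8 =224
r38=100110 pc3: +8 =232
r39=100111 pc4: +16 =248
r40=101000 pc2: +4 =252
r41=101001 pc3: +8 =260
r42=101010 pc3: +8 =268
r43=101011 pc4: +16 =284
r44=101100 pc3: +8 =292
r45=101101 pc4: +16 =308
r46=101110 pc4: +16 =324
r47=101111 pc5: +32 =356
r48=110000 pc2: +4 =360
r49=110001 pc3: +8 =368
r50=110010 pc3: +8 =376
r51=110011 pc4: +16 =392
r52=110100 pc3: +8 =400
r53=110101 pc4: +16 =416
r54=110110 pc4: +16 =432
r55=110111 pc5: +32 =464
r56=111000 pc3: +8 =472
r57=111001 pc4: +16 =488
r58=111010 pc4: +16 =504
r59=111011 pc5: +32 =536
r60=111100 pc4: +16 =552
r61=111101 pc5: +32 =584
r62=111110 pc5: +32 =616
r63=111111 pc6: +64 =680
r64=1000000 pc1: +2 =682
r65=1000001 pc2: +4 =686
r66=1000010 pc2: +4 =690
r67=1000011 pc3: +8 =698
r68=1000100 pc2: +4 =702
r69=1000101 pc3: +8 =710
r70=1000110 pc3: +8 =718
r71=1000111 pc4: +16 =734
r72=1001000 pc2: +4 =738
r73=1001001 pc3: +8 =746
r74=1001010 pc3: +8 =754
r75=1001011 pc4: +16 =770
r76=1001100 pc3: +8 =778
r77=1001101 pc4: +16 =794
r78=1001110 pc4: +16 =810
r79=1001111 pc5: +32 =842
r80=1010000 pc2: +4 =846
r81=1010001 pc3: +8 =854
r82=1010010 pc3: +8 =862
r83=1010011 pc4: +16 =878
r84=1010100 pc3: +8 =886
r85=1010101 pc4: +16 =902
r86=1010110 pc4: +16 =918
r87=1010111 pc5: +32 =950
r88=1011000 pc3: +8 =958
r89=1011001 pc4: +16 =974
r90=1011010 pc4: +16 =990
r91=1011011 pc5: +32 =1022
r92=1011100 pc4: +16 =1038
r93=1011101 pc5: +32 =1070
r94=1011110 pc5: +32 =1102
r95=1011111 pc6: +64 =1166
r96=1100000 pc2: +4 =1170
r97=1100001 pc3: +8 =1178
r98=1100010 pc3: +8 =1186
r99=1100011 pc4: +16 =1202
r100=1100100 pc3: +8 =1210
r101=1100101 pc4: +16 =1226
r102=1100110 pc4: +16 =1242
r103=1100111 pc5: +32 =1274
r104=1101000 pc3: +8 =1282
r105=1101001 pc4: +16 =1298
r106=1101010 pc4: +16 =1314
r107=1101011 pc5: +32 =1346
r108=1101100 pc4: +16 =1362
r109=1101101 pc5: +32 =1394
r110=1101110 pc5: +32 =1426
r111=1101111 pc6: +64 =1490
r112=1110000 pc3: +8 =1498
r113=1110001 pc4: +16 =1514

Answer: 1514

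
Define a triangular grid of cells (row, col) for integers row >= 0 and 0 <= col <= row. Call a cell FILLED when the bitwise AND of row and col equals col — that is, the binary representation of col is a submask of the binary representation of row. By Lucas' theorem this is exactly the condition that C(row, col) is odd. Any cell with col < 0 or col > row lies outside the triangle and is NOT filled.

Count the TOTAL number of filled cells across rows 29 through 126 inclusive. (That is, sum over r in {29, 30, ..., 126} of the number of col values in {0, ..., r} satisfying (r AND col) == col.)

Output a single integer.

Answer: 1880

Derivation:
r29=11101 pc4: +16 =16
r30=11110 pc4: +16 =32
r31=11111 pc5: +32 =64
r32=100000 pc1: +2 =66
r33=100001 pc2: +4 =70
r34=100010 pc2: +4 =74
r35=100011 pc3: +8 =82
r36=100100 pc2: +4 =86
r37=100101 pc3: +8 =94
r38=100110 pc3: +8 =102
r39=100111 pc4: +16 =118
r40=101000 pc2: +4 =122
r41=101001 pc3: +8 =130
r42=101010 pc3: +8 =138
r43=101011 pc4: +16 =154
r44=101100 pc3: +8 =162
r45=101101 pc4: +16 =178
r46=101110 pc4: +16 =194
r47=101111 pc5: +32 =226
r48=110000 pc2: +4 =230
r49=110001 pc3: +8 =238
r50=110010 pc3: +8 =246
r51=110011 pc4: +16 =262
r52=110100 pc3: +8 =270
r53=110101 pc4: +16 =286
r54=110110 pc4: +16 =302
r55=110111 pc5: +32 =334
r56=111000 pc3: +8 =342
r57=111001 pc4: +16 =358
r58=111010 pc4: +16 =374
r59=111011 pc5: +32 =406
r60=111100 pc4: +16 =422
r61=111101 pc5: +32 =454
r62=111110 pc5: +32 =486
r63=111111 pc6: +64 =550
r64=1000000 pc1: +2 =552
r65=1000001 pc2: +4 =556
r66=1000010 pc2: +4 =560
r67=1000011 pc3: +8 =568
r68=1000100 pc2: +4 =572
r69=1000101 pc3: +8 =580
r70=1000110 pc3: +8 =588
r71=1000111 pc4: +16 =604
r72=1001000 pc2: +4 =608
r73=1001001 pc3: +8 =616
r74=1001010 pc3: +8 =624
r75=1001011 pc4: +16 =640
r76=1001100 pc3: +8 =648
r77=1001101 pc4: +16 =664
r78=1001110 pc4: +16 =680
r79=1001111 pc5: +32 =712
r80=1010000 pc2: +4 =716
r81=1010001 pc3: +8 =724
r82=1010010 pc3: +8 =732
r83=1010011 pc4: +16 =748
r84=1010100 pc3: +8 =756
r85=1010101 pc4: +16 =772
r86=1010110 pc4: +16 =788
r87=1010111 pc5: +32 =820
r88=1011000 pc3: +8 =828
r89=1011001 pc4: +16 =844
r90=1011010 pc4: +16 =860
r91=1011011 pc5: +32 =892
r92=1011100 pc4: +16 =908
r93=1011101 pc5: +32 =940
r94=1011110 pc5: +32 =972
r95=1011111 pc6: +64 =1036
r96=1100000 pc2: +4 =1040
r97=1100001 pc3: +8 =1048
r98=1100010 pc3: +8 =1056
r99=1100011 pc4: +16 =1072
r100=1100100 pc3: +8 =1080
r101=1100101 pc4: +16 =1096
r102=1100110 pc4: +16 =1112
r103=1100111 pc5: +32 =1144
r104=1101000 pc3: +8 =1152
r105=1101001 pc4: +16 =1168
r106=1101010 pc4: +16 =1184
r107=1101011 pc5: +32 =1216
r108=1101100 pc4: +16 =1232
r109=1101101 pc5: +32 =1264
r110=1101110 pc5: +32 =1296
r111=1101111 pc6: +64 =1360
r112=1110000 pc3: +8 =1368
r113=1110001 pc4: +16 =1384
r114=1110010 pc4: +16 =1400
r115=1110011 pc5: +32 =1432
r116=1110100 pc4: +16 =1448
r117=1110101 pc5: +32 =1480
r118=1110110 pc5: +32 =1512
r119=1110111 pc6: +64 =1576
r120=1111000 pc4: +16 =1592
r121=1111001 pc5: +32 =1624
r122=1111010 pc5: +32 =1656
r123=1111011 pc6: +64 =1720
r124=1111100 pc5: +32 =1752
r125=1111101 pc6: +64 =1816
r126=1111110 pc6: +64 =1880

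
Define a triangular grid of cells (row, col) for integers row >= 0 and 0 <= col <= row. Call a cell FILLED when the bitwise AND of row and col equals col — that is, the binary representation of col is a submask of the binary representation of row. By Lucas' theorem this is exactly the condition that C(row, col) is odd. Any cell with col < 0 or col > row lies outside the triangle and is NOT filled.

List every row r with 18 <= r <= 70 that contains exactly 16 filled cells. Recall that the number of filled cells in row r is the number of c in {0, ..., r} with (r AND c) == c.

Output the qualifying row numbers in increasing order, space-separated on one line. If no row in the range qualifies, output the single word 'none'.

Row r has 2^popcount(r) filled cells, so we need popcount(r) = log2(16) = 4.
Scan r = 18..70 and keep those with exactly 4 one-bits:
r=18=10010 popcount=2 -> skip
r=19=10011 popcount=3 -> skip
r=20=10100 popcount=2 -> skip
r=21=10101 popcount=3 -> skip
r=22=10110 popcount=3 -> skip
r=23=10111 popcount=4 -> KEEP
r=24=11000 popcount=2 -> skip
r=25=11001 popcount=3 -> skip
r=26=11010 popcount=3 -> skip
r=27=11011 popcount=4 -> KEEP
r=28=11100 popcount=3 -> skip
r=29=11101 popcount=4 -> KEEP
r=30=11110 popcount=4 -> KEEP
r=31=11111 popcount=5 -> skip
r=32=100000 popcount=1 -> skip
r=33=100001 popcount=2 -> skip
r=34=100010 popcount=2 -> skip
r=35=100011 popcount=3 -> skip
r=36=100100 popcount=2 -> skip
r=37=100101 popcount=3 -> skip
r=38=100110 popcount=3 -> skip
r=39=100111 popcount=4 -> KEEP
r=40=101000 popcount=2 -> skip
r=41=101001 popcount=3 -> skip
r=42=101010 popcount=3 -> skip
r=43=101011 popcount=4 -> KEEP
r=44=101100 popcount=3 -> skip
r=45=101101 popcount=4 -> KEEP
r=46=101110 popcount=4 -> KEEP
r=47=101111 popcount=5 -> skip
r=48=110000 popcount=2 -> skip
r=49=110001 popcount=3 -> skip
r=50=110010 popcount=3 -> skip
r=51=110011 popcount=4 -> KEEP
r=52=110100 popcount=3 -> skip
r=53=110101 popcount=4 -> KEEP
r=54=110110 popcount=4 -> KEEP
r=55=110111 popcount=5 -> skip
r=56=111000 popcount=3 -> skip
r=57=111001 popcount=4 -> KEEP
r=58=111010 popcount=4 -> KEEP
r=59=111011 popcount=5 -> skip
r=60=111100 popcount=4 -> KEEP
r=61=111101 popcount=5 -> skip
r=62=111110 popcount=5 -> skip
r=63=111111 popcount=6 -> skip
r=64=1000000 popcount=1 -> skip
r=65=1000001 popcount=2 -> skip
r=66=1000010 popcount=2 -> skip
r=67=1000011 popcount=3 -> skip
r=68=1000100 popcount=2 -> skip
r=69=1000101 popcount=3 -> skip
r=70=1000110 popcount=3 -> skip
Kept rows: 23 27 29 30 39 43 45 46 51 53 54 57 58 60

Answer: 23 27 29 30 39 43 45 46 51 53 54 57 58 60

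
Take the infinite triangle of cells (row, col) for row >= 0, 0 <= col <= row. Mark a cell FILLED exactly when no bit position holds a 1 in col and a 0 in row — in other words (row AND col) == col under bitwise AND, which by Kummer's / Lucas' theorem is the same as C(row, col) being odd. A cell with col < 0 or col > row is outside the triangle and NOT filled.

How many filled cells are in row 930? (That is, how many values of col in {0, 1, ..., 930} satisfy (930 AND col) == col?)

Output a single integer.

930 in binary = 1110100010
popcount(930) = number of 1-bits in 1110100010 = 5
A col c satisfies (930 AND c) == c iff every set bit of c is also set in 930; each of the 5 set bits of 930 can independently be on or off in c.
count = 2^5 = 32

Answer: 32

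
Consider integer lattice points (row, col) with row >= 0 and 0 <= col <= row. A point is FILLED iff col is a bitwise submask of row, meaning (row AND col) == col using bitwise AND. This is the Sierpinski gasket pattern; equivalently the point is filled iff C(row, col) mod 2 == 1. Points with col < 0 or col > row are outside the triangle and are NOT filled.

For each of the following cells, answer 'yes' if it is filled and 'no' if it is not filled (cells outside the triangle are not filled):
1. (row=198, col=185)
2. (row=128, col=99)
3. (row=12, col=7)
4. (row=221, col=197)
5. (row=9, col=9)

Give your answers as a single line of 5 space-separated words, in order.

Answer: no no no yes yes

Derivation:
(198,185): row=0b11000110, col=0b10111001, row AND col = 0b10000000 = 128; 128 != 185 -> empty
(128,99): row=0b10000000, col=0b1100011, row AND col = 0b0 = 0; 0 != 99 -> empty
(12,7): row=0b1100, col=0b111, row AND col = 0b100 = 4; 4 != 7 -> empty
(221,197): row=0b11011101, col=0b11000101, row AND col = 0b11000101 = 197; 197 == 197 -> filled
(9,9): row=0b1001, col=0b1001, row AND col = 0b1001 = 9; 9 == 9 -> filled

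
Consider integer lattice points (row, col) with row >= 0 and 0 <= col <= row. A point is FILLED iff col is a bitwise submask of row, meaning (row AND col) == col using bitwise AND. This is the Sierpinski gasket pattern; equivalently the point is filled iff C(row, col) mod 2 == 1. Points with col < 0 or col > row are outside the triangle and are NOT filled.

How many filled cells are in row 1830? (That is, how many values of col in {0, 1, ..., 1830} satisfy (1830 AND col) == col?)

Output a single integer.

Answer: 64

Derivation:
1830 in binary = 11100100110
popcount(1830) = number of 1-bits in 11100100110 = 6
A col c satisfies (1830 AND c) == c iff every set bit of c is also set in 1830; each of the 6 set bits of 1830 can independently be on or off in c.
count = 2^6 = 64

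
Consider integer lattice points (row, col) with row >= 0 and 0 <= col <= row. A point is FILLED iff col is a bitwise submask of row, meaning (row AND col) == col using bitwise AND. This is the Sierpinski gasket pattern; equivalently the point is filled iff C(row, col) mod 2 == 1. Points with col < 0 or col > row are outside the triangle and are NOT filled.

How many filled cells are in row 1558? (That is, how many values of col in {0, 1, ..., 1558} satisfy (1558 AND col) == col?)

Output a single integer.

1558 in binary = 11000010110
popcount(1558) = number of 1-bits in 11000010110 = 5
A col c satisfies (1558 AND c) == c iff every set bit of c is also set in 1558; each of the 5 set bits of 1558 can independently be on or off in c.
count = 2^5 = 32

Answer: 32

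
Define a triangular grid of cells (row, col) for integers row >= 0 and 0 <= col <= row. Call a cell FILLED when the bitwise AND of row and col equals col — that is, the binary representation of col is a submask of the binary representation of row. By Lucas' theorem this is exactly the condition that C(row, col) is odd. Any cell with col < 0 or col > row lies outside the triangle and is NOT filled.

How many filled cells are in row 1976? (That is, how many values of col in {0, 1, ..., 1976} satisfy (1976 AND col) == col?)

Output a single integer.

Answer: 128

Derivation:
1976 in binary = 11110111000
popcount(1976) = number of 1-bits in 11110111000 = 7
A col c satisfies (1976 AND c) == c iff every set bit of c is also set in 1976; each of the 7 set bits of 1976 can independently be on or off in c.
count = 2^7 = 128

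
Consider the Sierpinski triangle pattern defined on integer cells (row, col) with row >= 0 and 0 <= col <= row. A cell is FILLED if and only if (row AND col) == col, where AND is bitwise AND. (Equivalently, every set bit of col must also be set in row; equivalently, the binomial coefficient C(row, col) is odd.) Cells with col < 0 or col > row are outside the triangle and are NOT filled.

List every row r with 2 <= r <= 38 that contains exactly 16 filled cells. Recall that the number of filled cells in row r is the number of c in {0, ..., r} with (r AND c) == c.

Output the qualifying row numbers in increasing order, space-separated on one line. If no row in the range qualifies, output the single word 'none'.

Answer: 15 23 27 29 30

Derivation:
Row r has 2^popcount(r) filled cells, so we need popcount(r) = log2(16) = 4.
Scan r = 2..38 and keep those with exactly 4 one-bits:
r=2=10 popcount=1 -> skip
r=3=11 popcount=2 -> skip
r=4=100 popcount=1 -> skip
r=5=101 popcount=2 -> skip
r=6=110 popcount=2 -> skip
r=7=111 popcount=3 -> skip
r=8=1000 popcount=1 -> skip
r=9=1001 popcount=2 -> skip
r=10=1010 popcount=2 -> skip
r=11=1011 popcount=3 -> skip
r=12=1100 popcount=2 -> skip
r=13=1101 popcount=3 -> skip
r=14=1110 popcount=3 -> skip
r=15=1111 popcount=4 -> KEEP
r=16=10000 popcount=1 -> skip
r=17=10001 popcount=2 -> skip
r=18=10010 popcount=2 -> skip
r=19=10011 popcount=3 -> skip
r=20=10100 popcount=2 -> skip
r=21=10101 popcount=3 -> skip
r=22=10110 popcount=3 -> skip
r=23=10111 popcount=4 -> KEEP
r=24=11000 popcount=2 -> skip
r=25=11001 popcount=3 -> skip
r=26=11010 popcount=3 -> skip
r=27=11011 popcount=4 -> KEEP
r=28=11100 popcount=3 -> skip
r=29=11101 popcount=4 -> KEEP
r=30=11110 popcount=4 -> KEEP
r=31=11111 popcount=5 -> skip
r=32=100000 popcount=1 -> skip
r=33=100001 popcount=2 -> skip
r=34=100010 popcount=2 -> skip
r=35=100011 popcount=3 -> skip
r=36=100100 popcount=2 -> skip
r=37=100101 popcount=3 -> skip
r=38=100110 popcount=3 -> skip
Kept rows: 15 23 27 29 30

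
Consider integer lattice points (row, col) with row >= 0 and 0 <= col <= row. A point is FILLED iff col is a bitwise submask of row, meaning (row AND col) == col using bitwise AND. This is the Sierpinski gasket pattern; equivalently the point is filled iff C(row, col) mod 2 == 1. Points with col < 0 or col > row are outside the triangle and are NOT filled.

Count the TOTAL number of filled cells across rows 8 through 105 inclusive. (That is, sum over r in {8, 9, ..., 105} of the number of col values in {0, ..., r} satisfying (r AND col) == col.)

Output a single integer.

r8=1000 pc1: +2 =2
r9=1001 pc2: +4 =6
r10=1010 pc2: +4 =10
r11=1011 pc3: +8 =18
r12=1100 pc2: +4 =22
r13=1101 pc3: +8 =30
r14=1110 pc3: +8 =38
r15=1111 pc4: +16 =54
r16=10000 pc1: +2 =56
r17=10001 pc2: +4 =60
r18=10010 pc2: +4 =64
r19=10011 pc3: +8 =72
r20=10100 pc2: +4 =76
r21=10101 pc3: +8 =84
r22=10110 pc3: +8 =92
r23=10111 pc4: +16 =108
r24=11000 pc2: +4 =112
r25=11001 pc3: +8 =120
r26=11010 pc3: +8 =128
r27=11011 pc4: +16 =144
r28=11100 pc3: +8 =152
r29=11101 pc4: +16 =168
r30=11110 pc4: +16 =184
r31=11111 pc5: +32 =216
r32=100000 pc1: +2 =218
r33=100001 pc2: +4 =222
r34=100010 pc2: +4 =226
r35=100011 pc3: +8 =234
r36=100100 pc2: +4 =238
r37=100101 pc3: +8 =246
r38=100110 pc3: +8 =254
r39=100111 pc4: +16 =270
r40=101000 pc2: +4 =274
r41=101001 pc3: +8 =282
r42=101010 pc3: +8 =290
r43=101011 pc4: +16 =306
r44=101100 pc3: +8 =314
r45=101101 pc4: +16 =330
r46=101110 pc4: +16 =346
r47=101111 pc5: +32 =378
r48=110000 pc2: +4 =382
r49=110001 pc3: +8 =390
r50=110010 pc3: +8 =398
r51=110011 pc4: +16 =414
r52=110100 pc3: +8 =422
r53=110101 pc4: +16 =438
r54=110110 pc4: +16 =454
r55=110111 pc5: +32 =486
r56=111000 pc3: +8 =494
r57=111001 pc4: +16 =510
r58=111010 pc4: +16 =526
r59=111011 pc5: +32 =558
r60=111100 pc4: +16 =574
r61=111101 pc5: +32 =606
r62=111110 pc5: +32 =638
r63=111111 pc6: +64 =702
r64=1000000 pc1: +2 =704
r65=1000001 pc2: +4 =708
r66=1000010 pc2: +4 =712
r67=1000011 pc3: +8 =720
r68=1000100 pc2: +4 =724
r69=1000101 pc3: +8 =732
r70=1000110 pc3: +8 =740
r71=1000111 pc4: +16 =756
r72=1001000 pc2: +4 =760
r73=1001001 pc3: +8 =768
r74=1001010 pc3: +8 =776
r75=1001011 pc4: +16 =792
r76=1001100 pc3: +8 =800
r77=1001101 pc4: +16 =816
r78=1001110 pc4: +16 =832
r79=1001111 pc5: +32 =864
r80=1010000 pc2: +4 =868
r81=1010001 pc3: +8 =876
r82=1010010 pc3: +8 =884
r83=1010011 pc4: +16 =900
r84=1010100 pc3: +8 =908
r85=1010101 pc4: +16 =924
r86=1010110 pc4: +16 =940
r87=1010111 pc5: +32 =972
r88=1011000 pc3: +8 =980
r89=1011001 pc4: +16 =996
r90=1011010 pc4: +16 =1012
r91=1011011 pc5: +32 =1044
r92=1011100 pc4: +16 =1060
r93=1011101 pc5: +32 =1092
r94=1011110 pc5: +32 =1124
r95=1011111 pc6: +64 =1188
r96=1100000 pc2: +4 =1192
r97=1100001 pc3: +8 =1200
r98=1100010 pc3: +8 =1208
r99=1100011 pc4: +16 =1224
r100=1100100 pc3: +8 =1232
r101=1100101 pc4: +16 =1248
r102=1100110 pc4: +16 =1264
r103=1100111 pc5: +32 =1296
r104=1101000 pc3: +8 =1304
r105=1101001 pc4: +16 =1320

Answer: 1320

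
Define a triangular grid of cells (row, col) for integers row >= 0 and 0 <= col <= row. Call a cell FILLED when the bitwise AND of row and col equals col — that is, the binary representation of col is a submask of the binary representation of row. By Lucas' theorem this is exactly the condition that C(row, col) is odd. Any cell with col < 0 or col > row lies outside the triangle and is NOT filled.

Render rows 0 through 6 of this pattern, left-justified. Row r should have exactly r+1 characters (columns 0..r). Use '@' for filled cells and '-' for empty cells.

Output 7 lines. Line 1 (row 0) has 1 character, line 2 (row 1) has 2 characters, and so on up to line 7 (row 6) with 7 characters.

Answer: @
@@
@-@
@@@@
@---@
@@--@@
@-@-@-@

Derivation:
r0=0: @
r1=1: @@
r2=10: @-@
r3=11: @@@@
r4=100: @---@
r5=101: @@--@@
r6=110: @-@-@-@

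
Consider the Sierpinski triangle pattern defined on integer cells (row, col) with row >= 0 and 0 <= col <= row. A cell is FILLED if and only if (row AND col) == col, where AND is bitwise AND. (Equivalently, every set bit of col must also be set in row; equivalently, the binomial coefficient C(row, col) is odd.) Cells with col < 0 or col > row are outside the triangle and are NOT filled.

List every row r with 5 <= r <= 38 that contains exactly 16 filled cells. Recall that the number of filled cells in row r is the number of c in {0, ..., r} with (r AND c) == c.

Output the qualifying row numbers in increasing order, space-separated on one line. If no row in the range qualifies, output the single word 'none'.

Answer: 15 23 27 29 30

Derivation:
Row r has 2^popcount(r) filled cells, so we need popcount(r) = log2(16) = 4.
Scan r = 5..38 and keep those with exactly 4 one-bits:
r=5=101 popcount=2 -> skip
r=6=110 popcount=2 -> skip
r=7=111 popcount=3 -> skip
r=8=1000 popcount=1 -> skip
r=9=1001 popcount=2 -> skip
r=10=1010 popcount=2 -> skip
r=11=1011 popcount=3 -> skip
r=12=1100 popcount=2 -> skip
r=13=1101 popcount=3 -> skip
r=14=1110 popcount=3 -> skip
r=15=1111 popcount=4 -> KEEP
r=16=10000 popcount=1 -> skip
r=17=10001 popcount=2 -> skip
r=18=10010 popcount=2 -> skip
r=19=10011 popcount=3 -> skip
r=20=10100 popcount=2 -> skip
r=21=10101 popcount=3 -> skip
r=22=10110 popcount=3 -> skip
r=23=10111 popcount=4 -> KEEP
r=24=11000 popcount=2 -> skip
r=25=11001 popcount=3 -> skip
r=26=11010 popcount=3 -> skip
r=27=11011 popcount=4 -> KEEP
r=28=11100 popcount=3 -> skip
r=29=11101 popcount=4 -> KEEP
r=30=11110 popcount=4 -> KEEP
r=31=11111 popcount=5 -> skip
r=32=100000 popcount=1 -> skip
r=33=100001 popcount=2 -> skip
r=34=100010 popcount=2 -> skip
r=35=100011 popcount=3 -> skip
r=36=100100 popcount=2 -> skip
r=37=100101 popcount=3 -> skip
r=38=100110 popcount=3 -> skip
Kept rows: 15 23 27 29 30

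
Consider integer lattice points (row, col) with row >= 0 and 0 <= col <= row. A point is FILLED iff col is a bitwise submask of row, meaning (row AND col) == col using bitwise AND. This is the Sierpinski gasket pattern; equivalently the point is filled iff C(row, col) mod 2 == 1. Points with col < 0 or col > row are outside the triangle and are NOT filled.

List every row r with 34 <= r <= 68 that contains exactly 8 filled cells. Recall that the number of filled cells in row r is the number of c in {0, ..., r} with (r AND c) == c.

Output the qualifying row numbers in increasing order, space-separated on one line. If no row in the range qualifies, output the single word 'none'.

Row r has 2^popcount(r) filled cells, so we need popcount(r) = log2(8) = 3.
Scan r = 34..68 and keep those with exactly 3 one-bits:
r=34=100010 popcount=2 -> skip
r=35=100011 popcount=3 -> KEEP
r=36=100100 popcount=2 -> skip
r=37=100101 popcount=3 -> KEEP
r=38=100110 popcount=3 -> KEEP
r=39=100111 popcount=4 -> skip
r=40=101000 popcount=2 -> skip
r=41=101001 popcount=3 -> KEEP
r=42=101010 popcount=3 -> KEEP
r=43=101011 popcount=4 -> skip
r=44=101100 popcount=3 -> KEEP
r=45=101101 popcount=4 -> skip
r=46=101110 popcount=4 -> skip
r=47=101111 popcount=5 -> skip
r=48=110000 popcount=2 -> skip
r=49=110001 popcount=3 -> KEEP
r=50=110010 popcount=3 -> KEEP
r=51=110011 popcount=4 -> skip
r=52=110100 popcount=3 -> KEEP
r=53=110101 popcount=4 -> skip
r=54=110110 popcount=4 -> skip
r=55=110111 popcount=5 -> skip
r=56=111000 popcount=3 -> KEEP
r=57=111001 popcount=4 -> skip
r=58=111010 popcount=4 -> skip
r=59=111011 popcount=5 -> skip
r=60=111100 popcount=4 -> skip
r=61=111101 popcount=5 -> skip
r=62=111110 popcount=5 -> skip
r=63=111111 popcount=6 -> skip
r=64=1000000 popcount=1 -> skip
r=65=1000001 popcount=2 -> skip
r=66=1000010 popcount=2 -> skip
r=67=1000011 popcount=3 -> KEEP
r=68=1000100 popcount=2 -> skip
Kept rows: 35 37 38 41 42 44 49 50 52 56 67

Answer: 35 37 38 41 42 44 49 50 52 56 67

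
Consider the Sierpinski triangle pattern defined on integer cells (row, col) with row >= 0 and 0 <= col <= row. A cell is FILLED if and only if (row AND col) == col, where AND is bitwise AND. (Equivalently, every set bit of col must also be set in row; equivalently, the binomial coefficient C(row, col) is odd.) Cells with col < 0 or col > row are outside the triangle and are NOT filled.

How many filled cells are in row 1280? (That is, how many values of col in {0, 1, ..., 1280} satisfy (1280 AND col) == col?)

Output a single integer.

1280 in binary = 10100000000
popcount(1280) = number of 1-bits in 10100000000 = 2
A col c satisfies (1280 AND c) == c iff every set bit of c is also set in 1280; each of the 2 set bits of 1280 can independently be on or off in c.
count = 2^2 = 4

Answer: 4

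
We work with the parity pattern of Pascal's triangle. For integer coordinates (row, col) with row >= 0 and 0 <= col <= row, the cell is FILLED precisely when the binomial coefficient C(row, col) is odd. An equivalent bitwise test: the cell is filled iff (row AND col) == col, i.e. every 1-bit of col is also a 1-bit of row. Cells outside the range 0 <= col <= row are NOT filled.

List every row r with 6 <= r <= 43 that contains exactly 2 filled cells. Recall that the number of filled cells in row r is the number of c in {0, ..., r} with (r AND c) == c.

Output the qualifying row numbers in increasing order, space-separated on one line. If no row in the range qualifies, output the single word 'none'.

Row r has 2^popcount(r) filled cells, so we need popcount(r) = log2(2) = 1.
Scan r = 6..43 and keep those with exactly 1 one-bits:
r=6=110 popcount=2 -> skip
r=7=111 popcount=3 -> skip
r=8=1000 popcount=1 -> KEEP
r=9=1001 popcount=2 -> skip
r=10=1010 popcount=2 -> skip
r=11=1011 popcount=3 -> skip
r=12=1100 popcount=2 -> skip
r=13=1101 popcount=3 -> skip
r=14=1110 popcount=3 -> skip
r=15=1111 popcount=4 -> skip
r=16=10000 popcount=1 -> KEEP
r=17=10001 popcount=2 -> skip
r=18=10010 popcount=2 -> skip
r=19=10011 popcount=3 -> skip
r=20=10100 popcount=2 -> skip
r=21=10101 popcount=3 -> skip
r=22=10110 popcount=3 -> skip
r=23=10111 popcount=4 -> skip
r=24=11000 popcount=2 -> skip
r=25=11001 popcount=3 -> skip
r=26=11010 popcount=3 -> skip
r=27=11011 popcount=4 -> skip
r=28=11100 popcount=3 -> skip
r=29=11101 popcount=4 -> skip
r=30=11110 popcount=4 -> skip
r=31=11111 popcount=5 -> skip
r=32=100000 popcount=1 -> KEEP
r=33=100001 popcount=2 -> skip
r=34=100010 popcount=2 -> skip
r=35=100011 popcount=3 -> skip
r=36=100100 popcount=2 -> skip
r=37=100101 popcount=3 -> skip
r=38=100110 popcount=3 -> skip
r=39=100111 popcount=4 -> skip
r=40=101000 popcount=2 -> skip
r=41=101001 popcount=3 -> skip
r=42=101010 popcount=3 -> skip
r=43=101011 popcount=4 -> skip
Kept rows: 8 16 32

Answer: 8 16 32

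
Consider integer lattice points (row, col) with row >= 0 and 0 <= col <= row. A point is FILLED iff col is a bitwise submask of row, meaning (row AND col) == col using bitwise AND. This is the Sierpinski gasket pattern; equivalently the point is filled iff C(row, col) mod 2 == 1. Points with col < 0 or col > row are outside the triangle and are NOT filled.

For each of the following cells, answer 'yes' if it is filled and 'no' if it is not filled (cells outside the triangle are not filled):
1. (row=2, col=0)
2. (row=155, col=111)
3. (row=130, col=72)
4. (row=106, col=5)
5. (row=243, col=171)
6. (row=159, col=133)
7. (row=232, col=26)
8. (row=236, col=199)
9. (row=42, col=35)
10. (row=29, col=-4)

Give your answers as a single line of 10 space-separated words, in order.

Answer: yes no no no no yes no no no no

Derivation:
(2,0): row=0b10, col=0b0, row AND col = 0b0 = 0; 0 == 0 -> filled
(155,111): row=0b10011011, col=0b1101111, row AND col = 0b1011 = 11; 11 != 111 -> empty
(130,72): row=0b10000010, col=0b1001000, row AND col = 0b0 = 0; 0 != 72 -> empty
(106,5): row=0b1101010, col=0b101, row AND col = 0b0 = 0; 0 != 5 -> empty
(243,171): row=0b11110011, col=0b10101011, row AND col = 0b10100011 = 163; 163 != 171 -> empty
(159,133): row=0b10011111, col=0b10000101, row AND col = 0b10000101 = 133; 133 == 133 -> filled
(232,26): row=0b11101000, col=0b11010, row AND col = 0b1000 = 8; 8 != 26 -> empty
(236,199): row=0b11101100, col=0b11000111, row AND col = 0b11000100 = 196; 196 != 199 -> empty
(42,35): row=0b101010, col=0b100011, row AND col = 0b100010 = 34; 34 != 35 -> empty
(29,-4): col outside [0, 29] -> not filled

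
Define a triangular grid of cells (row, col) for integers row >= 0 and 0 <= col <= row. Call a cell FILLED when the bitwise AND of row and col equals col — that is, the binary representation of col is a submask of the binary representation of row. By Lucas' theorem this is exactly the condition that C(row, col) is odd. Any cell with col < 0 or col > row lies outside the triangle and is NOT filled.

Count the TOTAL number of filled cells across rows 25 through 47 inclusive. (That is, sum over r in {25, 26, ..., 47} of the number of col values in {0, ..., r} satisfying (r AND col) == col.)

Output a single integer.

r25=11001 pc3: +8 =8
r26=11010 pc3: +8 =16
r27=11011 pc4: +16 =32
r28=11100 pc3: +8 =40
r29=11101 pc4: +16 =56
r30=11110 pc4: +16 =72
r31=11111 pc5: +32 =104
r32=100000 pc1: +2 =106
r33=100001 pc2: +4 =110
r34=100010 pc2: +4 =114
r35=100011 pc3: +8 =122
r36=100100 pc2: +4 =126
r37=100101 pc3: +8 =134
r38=100110 pc3: +8 =142
r39=100111 pc4: +16 =158
r40=101000 pc2: +4 =162
r41=101001 pc3: +8 =170
r42=101010 pc3: +8 =178
r43=101011 pc4: +16 =194
r44=101100 pc3: +8 =202
r45=101101 pc4: +16 =218
r46=101110 pc4: +16 =234
r47=101111 pc5: +32 =266

Answer: 266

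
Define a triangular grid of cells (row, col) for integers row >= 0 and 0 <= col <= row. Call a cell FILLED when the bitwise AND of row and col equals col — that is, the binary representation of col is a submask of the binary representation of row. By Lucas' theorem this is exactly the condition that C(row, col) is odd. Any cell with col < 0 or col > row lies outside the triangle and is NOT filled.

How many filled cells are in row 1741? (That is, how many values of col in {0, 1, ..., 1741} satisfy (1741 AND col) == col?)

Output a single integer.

Answer: 128

Derivation:
1741 in binary = 11011001101
popcount(1741) = number of 1-bits in 11011001101 = 7
A col c satisfies (1741 AND c) == c iff every set bit of c is also set in 1741; each of the 7 set bits of 1741 can independently be on or off in c.
count = 2^7 = 128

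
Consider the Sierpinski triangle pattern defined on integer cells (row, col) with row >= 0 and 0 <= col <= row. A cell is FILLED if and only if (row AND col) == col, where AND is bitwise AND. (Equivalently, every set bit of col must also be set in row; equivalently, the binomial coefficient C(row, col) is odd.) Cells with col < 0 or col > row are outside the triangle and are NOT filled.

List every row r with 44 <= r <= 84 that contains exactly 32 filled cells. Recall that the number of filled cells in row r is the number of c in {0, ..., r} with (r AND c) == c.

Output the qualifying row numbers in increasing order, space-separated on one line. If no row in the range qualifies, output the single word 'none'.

Answer: 47 55 59 61 62 79

Derivation:
Row r has 2^popcount(r) filled cells, so we need popcount(r) = log2(32) = 5.
Scan r = 44..84 and keep those with exactly 5 one-bits:
r=44=101100 popcount=3 -> skip
r=45=101101 popcount=4 -> skip
r=46=101110 popcount=4 -> skip
r=47=101111 popcount=5 -> KEEP
r=48=110000 popcount=2 -> skip
r=49=110001 popcount=3 -> skip
r=50=110010 popcount=3 -> skip
r=51=110011 popcount=4 -> skip
r=52=110100 popcount=3 -> skip
r=53=110101 popcount=4 -> skip
r=54=110110 popcount=4 -> skip
r=55=110111 popcount=5 -> KEEP
r=56=111000 popcount=3 -> skip
r=57=111001 popcount=4 -> skip
r=58=111010 popcount=4 -> skip
r=59=111011 popcount=5 -> KEEP
r=60=111100 popcount=4 -> skip
r=61=111101 popcount=5 -> KEEP
r=62=111110 popcount=5 -> KEEP
r=63=111111 popcount=6 -> skip
r=64=1000000 popcount=1 -> skip
r=65=1000001 popcount=2 -> skip
r=66=1000010 popcount=2 -> skip
r=67=1000011 popcount=3 -> skip
r=68=1000100 popcount=2 -> skip
r=69=1000101 popcount=3 -> skip
r=70=1000110 popcount=3 -> skip
r=71=1000111 popcount=4 -> skip
r=72=1001000 popcount=2 -> skip
r=73=1001001 popcount=3 -> skip
r=74=1001010 popcount=3 -> skip
r=75=1001011 popcount=4 -> skip
r=76=1001100 popcount=3 -> skip
r=77=1001101 popcount=4 -> skip
r=78=1001110 popcount=4 -> skip
r=79=1001111 popcount=5 -> KEEP
r=80=1010000 popcount=2 -> skip
r=81=1010001 popcount=3 -> skip
r=82=1010010 popcount=3 -> skip
r=83=1010011 popcount=4 -> skip
r=84=1010100 popcount=3 -> skip
Kept rows: 47 55 59 61 62 79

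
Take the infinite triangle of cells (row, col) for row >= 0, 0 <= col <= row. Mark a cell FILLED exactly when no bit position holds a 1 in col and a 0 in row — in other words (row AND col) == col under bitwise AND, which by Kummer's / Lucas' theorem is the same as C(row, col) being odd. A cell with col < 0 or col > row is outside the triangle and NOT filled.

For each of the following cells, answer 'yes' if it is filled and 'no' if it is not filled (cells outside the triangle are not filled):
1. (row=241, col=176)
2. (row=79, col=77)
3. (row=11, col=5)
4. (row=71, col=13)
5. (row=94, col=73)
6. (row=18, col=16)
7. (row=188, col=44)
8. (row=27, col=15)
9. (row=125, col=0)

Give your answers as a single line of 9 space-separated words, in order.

(241,176): row=0b11110001, col=0b10110000, row AND col = 0b10110000 = 176; 176 == 176 -> filled
(79,77): row=0b1001111, col=0b1001101, row AND col = 0b1001101 = 77; 77 == 77 -> filled
(11,5): row=0b1011, col=0b101, row AND col = 0b1 = 1; 1 != 5 -> empty
(71,13): row=0b1000111, col=0b1101, row AND col = 0b101 = 5; 5 != 13 -> empty
(94,73): row=0b1011110, col=0b1001001, row AND col = 0b1001000 = 72; 72 != 73 -> empty
(18,16): row=0b10010, col=0b10000, row AND col = 0b10000 = 16; 16 == 16 -> filled
(188,44): row=0b10111100, col=0b101100, row AND col = 0b101100 = 44; 44 == 44 -> filled
(27,15): row=0b11011, col=0b1111, row AND col = 0b1011 = 11; 11 != 15 -> empty
(125,0): row=0b1111101, col=0b0, row AND col = 0b0 = 0; 0 == 0 -> filled

Answer: yes yes no no no yes yes no yes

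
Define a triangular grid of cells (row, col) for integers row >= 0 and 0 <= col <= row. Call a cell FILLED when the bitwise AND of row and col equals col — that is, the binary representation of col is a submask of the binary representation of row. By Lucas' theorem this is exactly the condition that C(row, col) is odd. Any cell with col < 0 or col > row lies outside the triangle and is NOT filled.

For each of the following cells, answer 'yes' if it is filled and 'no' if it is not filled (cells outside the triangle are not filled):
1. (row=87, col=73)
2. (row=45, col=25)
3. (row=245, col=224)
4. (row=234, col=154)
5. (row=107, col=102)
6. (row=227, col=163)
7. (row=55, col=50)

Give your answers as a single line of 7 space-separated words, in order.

(87,73): row=0b1010111, col=0b1001001, row AND col = 0b1000001 = 65; 65 != 73 -> empty
(45,25): row=0b101101, col=0b11001, row AND col = 0b1001 = 9; 9 != 25 -> empty
(245,224): row=0b11110101, col=0b11100000, row AND col = 0b11100000 = 224; 224 == 224 -> filled
(234,154): row=0b11101010, col=0b10011010, row AND col = 0b10001010 = 138; 138 != 154 -> empty
(107,102): row=0b1101011, col=0b1100110, row AND col = 0b1100010 = 98; 98 != 102 -> empty
(227,163): row=0b11100011, col=0b10100011, row AND col = 0b10100011 = 163; 163 == 163 -> filled
(55,50): row=0b110111, col=0b110010, row AND col = 0b110010 = 50; 50 == 50 -> filled

Answer: no no yes no no yes yes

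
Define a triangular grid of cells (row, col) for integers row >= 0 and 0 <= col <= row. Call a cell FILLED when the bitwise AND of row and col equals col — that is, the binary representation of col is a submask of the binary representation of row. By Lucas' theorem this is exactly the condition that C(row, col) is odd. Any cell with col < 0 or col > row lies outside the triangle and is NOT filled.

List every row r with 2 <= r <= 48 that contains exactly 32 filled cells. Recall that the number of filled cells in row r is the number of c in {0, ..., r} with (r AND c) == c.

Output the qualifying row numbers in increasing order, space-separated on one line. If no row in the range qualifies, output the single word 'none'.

Row r has 2^popcount(r) filled cells, so we need popcount(r) = log2(32) = 5.
Scan r = 2..48 and keep those with exactly 5 one-bits:
r=2=10 popcount=1 -> skip
r=3=11 popcount=2 -> skip
r=4=100 popcount=1 -> skip
r=5=101 popcount=2 -> skip
r=6=110 popcount=2 -> skip
r=7=111 popcount=3 -> skip
r=8=1000 popcount=1 -> skip
r=9=1001 popcount=2 -> skip
r=10=1010 popcount=2 -> skip
r=11=1011 popcount=3 -> skip
r=12=1100 popcount=2 -> skip
r=13=1101 popcount=3 -> skip
r=14=1110 popcount=3 -> skip
r=15=1111 popcount=4 -> skip
r=16=10000 popcount=1 -> skip
r=17=10001 popcount=2 -> skip
r=18=10010 popcount=2 -> skip
r=19=10011 popcount=3 -> skip
r=20=10100 popcount=2 -> skip
r=21=10101 popcount=3 -> skip
r=22=10110 popcount=3 -> skip
r=23=10111 popcount=4 -> skip
r=24=11000 popcount=2 -> skip
r=25=11001 popcount=3 -> skip
r=26=11010 popcount=3 -> skip
r=27=11011 popcount=4 -> skip
r=28=11100 popcount=3 -> skip
r=29=11101 popcount=4 -> skip
r=30=11110 popcount=4 -> skip
r=31=11111 popcount=5 -> KEEP
r=32=100000 popcount=1 -> skip
r=33=100001 popcount=2 -> skip
r=34=100010 popcount=2 -> skip
r=35=100011 popcount=3 -> skip
r=36=100100 popcount=2 -> skip
r=37=100101 popcount=3 -> skip
r=38=100110 popcount=3 -> skip
r=39=100111 popcount=4 -> skip
r=40=101000 popcount=2 -> skip
r=41=101001 popcount=3 -> skip
r=42=101010 popcount=3 -> skip
r=43=101011 popcount=4 -> skip
r=44=101100 popcount=3 -> skip
r=45=101101 popcount=4 -> skip
r=46=101110 popcount=4 -> skip
r=47=101111 popcount=5 -> KEEP
r=48=110000 popcount=2 -> skip
Kept rows: 31 47

Answer: 31 47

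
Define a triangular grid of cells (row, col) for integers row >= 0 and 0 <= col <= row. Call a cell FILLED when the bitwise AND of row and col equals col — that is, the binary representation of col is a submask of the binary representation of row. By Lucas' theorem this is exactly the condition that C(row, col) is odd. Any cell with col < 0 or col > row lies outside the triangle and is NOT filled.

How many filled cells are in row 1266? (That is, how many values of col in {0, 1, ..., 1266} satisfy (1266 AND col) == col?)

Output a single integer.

Answer: 64

Derivation:
1266 in binary = 10011110010
popcount(1266) = number of 1-bits in 10011110010 = 6
A col c satisfies (1266 AND c) == c iff every set bit of c is also set in 1266; each of the 6 set bits of 1266 can independently be on or off in c.
count = 2^6 = 64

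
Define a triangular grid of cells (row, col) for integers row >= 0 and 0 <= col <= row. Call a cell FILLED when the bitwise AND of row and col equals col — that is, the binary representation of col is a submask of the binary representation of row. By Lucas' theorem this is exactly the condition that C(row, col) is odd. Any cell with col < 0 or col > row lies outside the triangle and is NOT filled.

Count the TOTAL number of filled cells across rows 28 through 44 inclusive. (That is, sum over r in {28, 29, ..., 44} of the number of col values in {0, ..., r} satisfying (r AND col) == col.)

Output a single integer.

Answer: 170

Derivation:
r28=11100 pc3: +8 =8
r29=11101 pc4: +16 =24
r30=11110 pc4: +16 =40
r31=11111 pc5: +32 =72
r32=100000 pc1: +2 =74
r33=100001 pc2: +4 =78
r34=100010 pc2: +4 =82
r35=100011 pc3: +8 =90
r36=100100 pc2: +4 =94
r37=100101 pc3: +8 =102
r38=100110 pc3: +8 =110
r39=100111 pc4: +16 =126
r40=101000 pc2: +4 =130
r41=101001 pc3: +8 =138
r42=101010 pc3: +8 =146
r43=101011 pc4: +16 =162
r44=101100 pc3: +8 =170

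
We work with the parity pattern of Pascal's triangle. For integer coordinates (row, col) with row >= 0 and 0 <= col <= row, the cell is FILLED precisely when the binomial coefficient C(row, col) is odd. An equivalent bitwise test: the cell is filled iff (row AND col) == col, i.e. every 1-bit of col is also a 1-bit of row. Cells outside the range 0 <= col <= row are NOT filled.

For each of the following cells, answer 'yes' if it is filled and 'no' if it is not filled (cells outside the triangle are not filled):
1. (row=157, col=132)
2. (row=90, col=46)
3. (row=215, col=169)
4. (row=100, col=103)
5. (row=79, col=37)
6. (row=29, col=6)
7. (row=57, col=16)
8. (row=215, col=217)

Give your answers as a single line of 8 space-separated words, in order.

(157,132): row=0b10011101, col=0b10000100, row AND col = 0b10000100 = 132; 132 == 132 -> filled
(90,46): row=0b1011010, col=0b101110, row AND col = 0b1010 = 10; 10 != 46 -> empty
(215,169): row=0b11010111, col=0b10101001, row AND col = 0b10000001 = 129; 129 != 169 -> empty
(100,103): col outside [0, 100] -> not filled
(79,37): row=0b1001111, col=0b100101, row AND col = 0b101 = 5; 5 != 37 -> empty
(29,6): row=0b11101, col=0b110, row AND col = 0b100 = 4; 4 != 6 -> empty
(57,16): row=0b111001, col=0b10000, row AND col = 0b10000 = 16; 16 == 16 -> filled
(215,217): col outside [0, 215] -> not filled

Answer: yes no no no no no yes no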